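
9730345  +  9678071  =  19408416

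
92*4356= 400752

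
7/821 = 7/821 = 0.01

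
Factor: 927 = 3^2*103^1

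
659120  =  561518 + 97602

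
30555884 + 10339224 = 40895108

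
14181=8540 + 5641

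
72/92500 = 18/23125 = 0.00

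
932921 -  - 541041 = 1473962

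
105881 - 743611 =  - 637730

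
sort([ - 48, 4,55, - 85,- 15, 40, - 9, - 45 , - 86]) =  [ - 86, - 85, - 48 , - 45, - 15, - 9, 4,40 , 55]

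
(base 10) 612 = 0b1001100100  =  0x264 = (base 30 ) kc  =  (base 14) 31A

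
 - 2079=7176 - 9255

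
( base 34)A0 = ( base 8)524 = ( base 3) 110121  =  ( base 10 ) 340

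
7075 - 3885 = 3190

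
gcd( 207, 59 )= 1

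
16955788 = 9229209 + 7726579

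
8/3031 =8/3031= 0.00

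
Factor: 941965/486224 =2^( - 4)*5^1*23^1*8191^1*30389^( - 1)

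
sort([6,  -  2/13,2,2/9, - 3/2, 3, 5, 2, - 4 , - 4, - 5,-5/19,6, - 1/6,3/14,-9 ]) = [ - 9,  -  5,  -  4, - 4, - 3/2,- 5/19,  -  1/6, -2/13,3/14,2/9,2,2, 3,  5, 6, 6 ] 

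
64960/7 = 9280 = 9280.00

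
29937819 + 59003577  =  88941396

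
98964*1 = 98964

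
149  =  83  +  66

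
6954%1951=1101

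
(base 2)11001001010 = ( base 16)64a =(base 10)1610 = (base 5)22420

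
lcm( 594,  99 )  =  594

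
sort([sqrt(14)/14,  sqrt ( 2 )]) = [ sqrt( 14) /14,sqrt( 2 )] 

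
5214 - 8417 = - 3203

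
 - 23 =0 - 23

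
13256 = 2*6628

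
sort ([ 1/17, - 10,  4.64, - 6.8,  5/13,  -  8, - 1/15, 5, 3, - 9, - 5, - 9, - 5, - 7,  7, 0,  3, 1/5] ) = [ - 10, - 9, - 9, - 8, - 7 ,-6.8, - 5, - 5, - 1/15, 0, 1/17, 1/5,  5/13, 3, 3, 4.64, 5, 7]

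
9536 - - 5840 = 15376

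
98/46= 2 + 3/23=2.13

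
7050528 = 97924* 72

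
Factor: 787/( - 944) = -2^(-4)* 59^( - 1 )*787^1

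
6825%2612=1601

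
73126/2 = 36563 = 36563.00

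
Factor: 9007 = 9007^1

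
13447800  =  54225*248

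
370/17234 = 185/8617 = 0.02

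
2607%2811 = 2607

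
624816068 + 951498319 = 1576314387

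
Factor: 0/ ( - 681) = 0^1= 0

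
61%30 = 1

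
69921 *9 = 629289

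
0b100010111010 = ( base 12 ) 1362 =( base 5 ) 32414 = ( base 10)2234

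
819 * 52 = 42588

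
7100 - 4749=2351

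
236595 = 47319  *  5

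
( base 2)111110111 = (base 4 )13313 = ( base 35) ed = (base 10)503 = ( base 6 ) 2155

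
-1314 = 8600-9914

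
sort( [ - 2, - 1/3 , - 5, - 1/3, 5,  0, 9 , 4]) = [ - 5, - 2, - 1/3,  -  1/3, 0,  4,5, 9] 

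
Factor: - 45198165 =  - 3^1*5^1*3013211^1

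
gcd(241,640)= 1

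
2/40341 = 2/40341 = 0.00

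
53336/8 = 6667 = 6667.00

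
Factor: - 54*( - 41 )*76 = 2^3*3^3*19^1 * 41^1 =168264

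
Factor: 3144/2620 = 6/5 = 2^1 * 3^1 * 5^( -1)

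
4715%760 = 155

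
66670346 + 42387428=109057774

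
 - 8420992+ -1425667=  - 9846659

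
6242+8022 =14264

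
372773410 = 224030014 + 148743396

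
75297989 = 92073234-16775245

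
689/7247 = 689/7247 = 0.10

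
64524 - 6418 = 58106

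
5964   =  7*852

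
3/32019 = 1/10673 = 0.00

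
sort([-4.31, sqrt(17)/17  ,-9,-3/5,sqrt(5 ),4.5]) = [  -  9, - 4.31, - 3/5, sqrt(17 ) /17, sqrt (5),4.5 ] 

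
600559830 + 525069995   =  1125629825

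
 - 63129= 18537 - 81666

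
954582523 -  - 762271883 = 1716854406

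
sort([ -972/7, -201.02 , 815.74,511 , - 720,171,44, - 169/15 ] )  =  [ - 720, - 201.02, - 972/7,-169/15,44,171,511  ,  815.74 ] 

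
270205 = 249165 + 21040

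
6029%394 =119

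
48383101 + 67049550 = 115432651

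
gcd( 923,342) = 1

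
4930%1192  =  162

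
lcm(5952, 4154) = 398784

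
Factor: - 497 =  - 7^1*71^1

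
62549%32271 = 30278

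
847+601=1448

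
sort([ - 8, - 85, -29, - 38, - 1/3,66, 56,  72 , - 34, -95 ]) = [ - 95, - 85 , - 38, -34, - 29, - 8, -1/3,56,66,72 ] 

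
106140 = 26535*4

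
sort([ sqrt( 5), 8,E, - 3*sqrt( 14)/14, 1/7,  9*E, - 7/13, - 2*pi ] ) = [ - 2*pi, - 3*sqrt( 14 ) /14, - 7/13,  1/7,sqrt(5 ), E , 8,9*E]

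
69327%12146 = 8597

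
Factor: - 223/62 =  - 2^(-1) * 31^( - 1 )*223^1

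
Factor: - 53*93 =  -3^1*31^1* 53^1  =  - 4929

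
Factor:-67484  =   - 2^2*16871^1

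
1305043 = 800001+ 505042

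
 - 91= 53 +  - 144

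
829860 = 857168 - 27308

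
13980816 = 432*32363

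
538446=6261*86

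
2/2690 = 1/1345  =  0.00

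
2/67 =2/67 = 0.03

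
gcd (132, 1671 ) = 3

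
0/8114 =0= 0.00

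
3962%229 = 69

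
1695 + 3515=5210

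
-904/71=-904/71  =  -12.73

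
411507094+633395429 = 1044902523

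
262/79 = 3+25/79 = 3.32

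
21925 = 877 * 25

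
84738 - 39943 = 44795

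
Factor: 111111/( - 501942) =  - 2^(  -  1) * 11^1 * 13^1*17^(-1) * 19^( - 1)=-143/646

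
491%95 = 16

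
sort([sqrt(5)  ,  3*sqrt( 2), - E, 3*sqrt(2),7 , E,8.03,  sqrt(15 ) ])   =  [ - E,  sqrt(5), E,sqrt ( 15), 3 * sqrt(2 ), 3*sqrt (2 ),7,8.03] 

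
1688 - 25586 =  - 23898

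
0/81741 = 0 = 0.00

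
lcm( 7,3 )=21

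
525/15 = 35 = 35.00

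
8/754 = 4/377 = 0.01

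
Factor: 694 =2^1*347^1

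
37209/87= 427  +  20/29 = 427.69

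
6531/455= 14+ 23/65 = 14.35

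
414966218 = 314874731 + 100091487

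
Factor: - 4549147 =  - 23^1*83^1*2383^1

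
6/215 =6/215 = 0.03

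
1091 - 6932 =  - 5841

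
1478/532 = 2 + 207/266 = 2.78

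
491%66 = 29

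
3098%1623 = 1475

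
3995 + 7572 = 11567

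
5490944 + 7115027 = 12605971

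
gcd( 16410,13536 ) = 6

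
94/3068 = 47/1534=0.03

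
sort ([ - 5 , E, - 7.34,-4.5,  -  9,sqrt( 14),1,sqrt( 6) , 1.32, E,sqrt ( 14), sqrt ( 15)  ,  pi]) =[ - 9, - 7.34 ,  -  5, - 4.5,1,1.32, sqrt(6 ),E,E,pi,sqrt( 14 ), sqrt (14 ), sqrt(15 )]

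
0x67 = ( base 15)6d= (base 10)103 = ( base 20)53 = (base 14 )75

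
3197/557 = 3197/557 = 5.74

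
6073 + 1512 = 7585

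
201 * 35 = 7035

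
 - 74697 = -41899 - 32798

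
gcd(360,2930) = 10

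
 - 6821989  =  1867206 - 8689195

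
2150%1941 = 209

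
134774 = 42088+92686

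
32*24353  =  779296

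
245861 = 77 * 3193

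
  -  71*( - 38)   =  2698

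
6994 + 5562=12556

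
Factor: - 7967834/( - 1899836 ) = 3983917/949918 = 2^( - 1)*7^1*83^1*6857^1*  474959^( - 1 ) 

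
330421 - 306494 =23927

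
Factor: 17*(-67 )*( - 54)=2^1*3^3*17^1*67^1= 61506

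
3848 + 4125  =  7973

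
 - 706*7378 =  - 5208868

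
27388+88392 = 115780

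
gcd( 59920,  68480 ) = 8560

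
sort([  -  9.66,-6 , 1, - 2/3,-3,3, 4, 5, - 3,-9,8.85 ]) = [ - 9.66, - 9,- 6, -3, -3, - 2/3,1,3,4, 5,8.85] 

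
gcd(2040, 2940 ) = 60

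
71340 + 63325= 134665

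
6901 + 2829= 9730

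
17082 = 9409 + 7673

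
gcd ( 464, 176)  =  16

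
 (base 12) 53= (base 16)3F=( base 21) 30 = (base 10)63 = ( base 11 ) 58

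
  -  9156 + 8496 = - 660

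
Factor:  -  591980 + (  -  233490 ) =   -  2^1 * 5^1*23^1*37^1 * 97^1 = -825470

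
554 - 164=390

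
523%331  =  192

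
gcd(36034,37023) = 43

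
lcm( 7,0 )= 0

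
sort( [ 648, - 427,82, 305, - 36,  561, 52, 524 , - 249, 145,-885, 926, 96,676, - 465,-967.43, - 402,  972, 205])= [ - 967.43, - 885 ,  -  465, - 427,-402,-249, - 36, 52,82,96,145,205,305,524,561,648, 676, 926, 972]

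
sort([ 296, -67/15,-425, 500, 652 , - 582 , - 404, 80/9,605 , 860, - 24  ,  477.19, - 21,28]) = [ - 582, - 425, - 404, - 24,  -  21, - 67/15, 80/9,  28,  296 , 477.19,500, 605,652, 860 ] 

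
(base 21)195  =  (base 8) 1173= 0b1001111011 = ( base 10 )635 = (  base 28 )mj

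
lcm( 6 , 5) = 30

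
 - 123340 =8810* ( - 14 )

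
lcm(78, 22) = 858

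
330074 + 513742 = 843816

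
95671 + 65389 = 161060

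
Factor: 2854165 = 5^1*109^1*5237^1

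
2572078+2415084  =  4987162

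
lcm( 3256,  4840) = 179080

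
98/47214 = 49/23607 = 0.00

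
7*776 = 5432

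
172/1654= 86/827= 0.10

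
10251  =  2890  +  7361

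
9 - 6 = 3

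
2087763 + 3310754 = 5398517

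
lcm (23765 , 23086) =808010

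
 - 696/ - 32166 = 116/5361 = 0.02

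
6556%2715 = 1126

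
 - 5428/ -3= 1809 + 1/3 = 1809.33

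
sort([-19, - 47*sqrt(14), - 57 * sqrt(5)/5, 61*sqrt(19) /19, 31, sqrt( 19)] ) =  [ - 47*sqrt ( 14 ), - 57*sqrt(5) /5, - 19, sqrt( 19 ), 61*sqrt (19)/19,31]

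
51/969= 1/19 = 0.05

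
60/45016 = 15/11254  =  0.00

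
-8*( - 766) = 6128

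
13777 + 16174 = 29951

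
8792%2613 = 953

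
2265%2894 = 2265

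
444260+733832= 1178092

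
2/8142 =1/4071=0.00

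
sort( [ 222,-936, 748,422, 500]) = [ - 936,222, 422,  500, 748 ] 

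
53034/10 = 26517/5=5303.40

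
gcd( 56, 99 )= 1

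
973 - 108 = 865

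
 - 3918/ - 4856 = 1959/2428 = 0.81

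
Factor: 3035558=2^1*41^1*37019^1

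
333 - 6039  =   - 5706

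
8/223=8/223 = 0.04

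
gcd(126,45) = 9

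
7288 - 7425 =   -  137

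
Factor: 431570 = 2^1*5^1 * 103^1*419^1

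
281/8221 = 281/8221 = 0.03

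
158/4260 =79/2130 = 0.04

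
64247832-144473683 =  - 80225851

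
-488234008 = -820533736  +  332299728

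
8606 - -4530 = 13136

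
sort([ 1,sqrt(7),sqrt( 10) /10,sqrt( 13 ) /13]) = [sqrt ( 13)/13,sqrt( 10)/10,1, sqrt(7) ] 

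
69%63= 6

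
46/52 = 23/26 = 0.88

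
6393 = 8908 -2515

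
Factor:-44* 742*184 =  - 2^6 *7^1*11^1*23^1*53^1  =  -6007232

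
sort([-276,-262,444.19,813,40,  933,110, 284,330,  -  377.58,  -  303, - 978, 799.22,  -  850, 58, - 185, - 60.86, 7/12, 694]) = [ - 978, - 850,-377.58,  -  303,-276, - 262, - 185, -60.86,7/12,40 , 58, 110, 284, 330,444.19,694,799.22,  813, 933]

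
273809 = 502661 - 228852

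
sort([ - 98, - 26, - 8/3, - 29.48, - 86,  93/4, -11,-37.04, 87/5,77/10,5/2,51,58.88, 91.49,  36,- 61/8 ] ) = [  -  98, - 86, - 37.04,-29.48 , - 26, - 11,-61/8, -8/3, 5/2, 77/10, 87/5, 93/4, 36, 51,58.88, 91.49 ] 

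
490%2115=490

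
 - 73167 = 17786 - 90953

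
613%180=73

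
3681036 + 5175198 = 8856234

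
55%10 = 5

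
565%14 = 5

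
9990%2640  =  2070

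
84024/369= 227 + 29/41 =227.71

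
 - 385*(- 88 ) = 33880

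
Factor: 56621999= 7^2*131^1 * 8821^1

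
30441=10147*3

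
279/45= 31/5 = 6.20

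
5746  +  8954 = 14700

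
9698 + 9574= 19272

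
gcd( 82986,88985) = 1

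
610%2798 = 610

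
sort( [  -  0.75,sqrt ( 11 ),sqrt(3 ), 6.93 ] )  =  [ - 0.75, sqrt( 3 ),  sqrt ( 11), 6.93 ]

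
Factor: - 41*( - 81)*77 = 3^4*7^1*11^1*41^1 = 255717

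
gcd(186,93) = 93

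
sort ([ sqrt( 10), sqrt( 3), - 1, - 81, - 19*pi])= [ -81, - 19*pi, - 1 , sqrt(3 ),sqrt(10)] 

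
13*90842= 1180946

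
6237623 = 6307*989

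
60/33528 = 5/2794 =0.00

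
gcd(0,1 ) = 1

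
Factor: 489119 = 71^1*83^2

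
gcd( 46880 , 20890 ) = 10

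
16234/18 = 901 + 8/9 = 901.89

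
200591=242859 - 42268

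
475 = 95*5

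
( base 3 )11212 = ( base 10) 131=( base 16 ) 83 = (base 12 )ab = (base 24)5b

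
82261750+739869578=822131328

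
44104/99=44104/99  =  445.49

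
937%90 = 37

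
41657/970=41657/970 = 42.95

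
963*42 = 40446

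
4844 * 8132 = 39391408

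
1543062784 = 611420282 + 931642502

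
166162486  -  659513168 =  - 493350682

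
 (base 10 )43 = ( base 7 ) 61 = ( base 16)2b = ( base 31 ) 1c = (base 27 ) 1g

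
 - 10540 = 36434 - 46974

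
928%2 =0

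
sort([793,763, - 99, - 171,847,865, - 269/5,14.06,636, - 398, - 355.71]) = [ - 398, - 355.71, - 171 , - 99, - 269/5,14.06, 636,763,793,847,865]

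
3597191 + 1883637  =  5480828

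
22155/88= 251 + 67/88=251.76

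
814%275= 264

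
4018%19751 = 4018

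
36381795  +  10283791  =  46665586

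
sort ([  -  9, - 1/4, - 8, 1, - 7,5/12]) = [ - 9, - 8, - 7,  -  1/4, 5/12 , 1] 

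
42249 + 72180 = 114429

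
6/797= 6/797=0.01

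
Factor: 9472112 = 2^4*13^2 *31^1*113^1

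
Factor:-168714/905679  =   - 2^1 * 7^1*13^1*977^(-1)=- 182/977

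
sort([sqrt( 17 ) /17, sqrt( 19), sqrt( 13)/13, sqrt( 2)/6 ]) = [ sqrt( 2)/6, sqrt( 17 )/17, sqrt( 13 )/13, sqrt(19 )]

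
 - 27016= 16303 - 43319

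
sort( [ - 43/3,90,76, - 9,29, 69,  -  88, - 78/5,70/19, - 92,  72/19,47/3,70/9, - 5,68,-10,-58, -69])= [  -  92, - 88,-69, - 58,-78/5,-43/3,- 10,-9, - 5, 70/19,72/19, 70/9,47/3, 29,68, 69,76,90] 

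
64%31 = 2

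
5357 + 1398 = 6755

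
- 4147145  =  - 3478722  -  668423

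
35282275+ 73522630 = 108804905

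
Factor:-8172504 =- 2^3*3^2*223^1*509^1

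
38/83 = 38/83   =  0.46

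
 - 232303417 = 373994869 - 606298286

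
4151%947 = 363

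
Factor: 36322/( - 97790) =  - 5^ ( - 1 ) * 7^( - 1 )*13^1 = - 13/35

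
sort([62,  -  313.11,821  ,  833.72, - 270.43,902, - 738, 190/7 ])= [ - 738, - 313.11, - 270.43,  190/7, 62,821,833.72,902] 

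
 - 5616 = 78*(-72)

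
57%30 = 27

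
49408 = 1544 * 32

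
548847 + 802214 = 1351061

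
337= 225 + 112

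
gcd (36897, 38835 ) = 3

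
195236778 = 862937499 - 667700721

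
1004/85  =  1004/85 = 11.81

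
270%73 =51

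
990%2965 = 990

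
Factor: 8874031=283^1*31357^1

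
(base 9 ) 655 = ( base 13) 323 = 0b1000011000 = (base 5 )4121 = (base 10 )536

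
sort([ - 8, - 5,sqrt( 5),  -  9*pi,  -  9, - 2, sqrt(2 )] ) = [- 9*pi, - 9 , - 8, - 5 ,  -  2,sqrt(2),sqrt (5)]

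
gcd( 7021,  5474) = 119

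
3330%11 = 8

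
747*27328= 20414016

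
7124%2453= 2218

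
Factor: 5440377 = 3^1 * 1813459^1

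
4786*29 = 138794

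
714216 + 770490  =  1484706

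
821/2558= 821/2558 = 0.32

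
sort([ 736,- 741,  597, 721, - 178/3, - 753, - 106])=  [-753, - 741, - 106, - 178/3,597,721,736]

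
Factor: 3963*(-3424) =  - 2^5*3^1*107^1 *1321^1 =-13569312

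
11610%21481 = 11610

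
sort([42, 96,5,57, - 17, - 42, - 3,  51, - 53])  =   [ - 53, - 42, - 17,-3,5,42,  51,  57, 96 ]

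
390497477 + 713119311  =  1103616788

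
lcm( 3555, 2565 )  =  202635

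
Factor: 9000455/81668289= 3^ ( - 1)*5^1*17^( - 1)*19^( - 1 )*271^( - 1 )*311^( - 1)*1800091^1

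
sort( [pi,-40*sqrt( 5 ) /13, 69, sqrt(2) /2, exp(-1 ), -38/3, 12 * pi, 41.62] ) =[ - 38/3,  -  40  *sqrt(5)/13, exp( - 1),sqrt( 2) /2, pi, 12 * pi, 41.62, 69]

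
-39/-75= 13/25= 0.52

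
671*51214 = 34364594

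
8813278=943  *9346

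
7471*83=620093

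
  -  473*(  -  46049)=21781177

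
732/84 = 61/7= 8.71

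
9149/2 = 4574+1/2 = 4574.50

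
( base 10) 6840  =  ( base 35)5KF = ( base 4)1222320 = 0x1AB8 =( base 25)anf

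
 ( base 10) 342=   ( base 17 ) 132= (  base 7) 666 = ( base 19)i0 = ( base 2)101010110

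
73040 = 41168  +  31872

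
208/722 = 104/361 = 0.29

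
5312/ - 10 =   -  532 + 4/5 = - 531.20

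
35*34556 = 1209460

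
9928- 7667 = 2261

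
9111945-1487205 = 7624740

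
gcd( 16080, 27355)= 5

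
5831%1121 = 226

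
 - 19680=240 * ( - 82 ) 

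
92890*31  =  2879590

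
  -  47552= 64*( - 743) 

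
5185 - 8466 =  -3281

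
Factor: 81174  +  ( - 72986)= 8188 = 2^2*23^1 * 89^1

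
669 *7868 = 5263692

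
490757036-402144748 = 88612288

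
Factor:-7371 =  - 3^4*7^1*13^1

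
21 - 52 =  - 31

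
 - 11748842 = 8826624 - 20575466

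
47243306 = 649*72794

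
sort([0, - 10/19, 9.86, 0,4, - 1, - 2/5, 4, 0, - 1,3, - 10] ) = [ - 10,-1, -1, - 10/19, - 2/5, 0,0 , 0, 3,4, 4, 9.86]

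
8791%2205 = 2176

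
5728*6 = 34368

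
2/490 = 1/245 = 0.00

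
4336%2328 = 2008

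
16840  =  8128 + 8712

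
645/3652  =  645/3652 = 0.18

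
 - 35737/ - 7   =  35737/7 = 5105.29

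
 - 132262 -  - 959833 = 827571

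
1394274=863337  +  530937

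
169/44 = 169/44 = 3.84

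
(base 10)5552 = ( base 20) dhc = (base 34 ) 4ra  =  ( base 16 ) 15b0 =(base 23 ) ab9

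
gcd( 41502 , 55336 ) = 13834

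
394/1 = 394 = 394.00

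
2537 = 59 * 43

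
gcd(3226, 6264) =2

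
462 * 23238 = 10735956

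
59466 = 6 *9911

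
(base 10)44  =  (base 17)2a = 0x2c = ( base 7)62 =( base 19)26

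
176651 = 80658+95993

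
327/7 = 46 + 5/7 = 46.71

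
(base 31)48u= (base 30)4HC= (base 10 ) 4122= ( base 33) 3pu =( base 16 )101A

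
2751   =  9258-6507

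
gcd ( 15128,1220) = 244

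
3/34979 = 3/34979=   0.00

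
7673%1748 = 681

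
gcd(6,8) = 2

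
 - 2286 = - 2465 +179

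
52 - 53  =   - 1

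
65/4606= 65/4606 = 0.01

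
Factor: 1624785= 3^1*5^1 * 19^1*5701^1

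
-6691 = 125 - 6816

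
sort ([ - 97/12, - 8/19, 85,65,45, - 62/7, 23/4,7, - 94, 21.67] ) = [-94, - 62/7,-97/12,-8/19,23/4, 7, 21.67 , 45, 65, 85 ] 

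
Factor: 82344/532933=1752/11339 = 2^3*3^1*17^( - 1)*23^(- 1)*29^( - 1 )*73^1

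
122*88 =10736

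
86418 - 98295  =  -11877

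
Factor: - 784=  - 2^4*7^2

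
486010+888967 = 1374977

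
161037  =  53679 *3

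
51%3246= 51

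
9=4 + 5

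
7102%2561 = 1980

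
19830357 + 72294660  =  92125017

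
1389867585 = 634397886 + 755469699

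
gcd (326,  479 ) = 1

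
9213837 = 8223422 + 990415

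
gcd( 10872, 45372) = 12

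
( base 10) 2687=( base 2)101001111111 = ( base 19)788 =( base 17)951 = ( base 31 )2OL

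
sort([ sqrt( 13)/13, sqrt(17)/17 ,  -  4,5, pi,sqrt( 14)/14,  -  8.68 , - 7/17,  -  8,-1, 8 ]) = [  -  8.68,  -  8, -4,- 1 , - 7/17,sqrt( 17 ) /17, sqrt( 14)/14,sqrt (13 ) /13, pi,5, 8]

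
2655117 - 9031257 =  - 6376140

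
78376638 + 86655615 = 165032253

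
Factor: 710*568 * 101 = 2^4*5^1*71^2*101^1 = 40731280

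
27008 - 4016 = 22992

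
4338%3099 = 1239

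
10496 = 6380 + 4116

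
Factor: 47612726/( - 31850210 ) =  - 5^( - 1)*41^1*109^1*761^1*455003^(- 1) = -  3400909/2275015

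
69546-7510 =62036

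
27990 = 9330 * 3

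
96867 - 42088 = 54779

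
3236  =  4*809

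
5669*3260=18480940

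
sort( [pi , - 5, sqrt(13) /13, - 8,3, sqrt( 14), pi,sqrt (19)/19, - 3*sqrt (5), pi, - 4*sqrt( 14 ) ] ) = [ - 4*sqrt( 14 ),-8, - 3*sqrt(5), -5, sqrt(19) /19,sqrt( 13 )/13, 3,pi, pi,pi, sqrt( 14)] 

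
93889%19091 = 17525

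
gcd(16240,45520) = 80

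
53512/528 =101 + 23/66  =  101.35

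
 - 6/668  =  -3/334 = - 0.01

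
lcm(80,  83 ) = 6640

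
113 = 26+87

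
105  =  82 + 23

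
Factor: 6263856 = 2^4*3^2*43499^1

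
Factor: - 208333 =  - 208333^1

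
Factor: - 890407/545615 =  - 5^(-1) * 7^(-1 )  *17^( - 1 )*971^1 = -971/595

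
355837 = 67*5311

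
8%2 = 0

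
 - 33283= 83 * ( - 401)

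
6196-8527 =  - 2331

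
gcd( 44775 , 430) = 5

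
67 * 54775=3669925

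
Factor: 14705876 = 2^2*157^1*23417^1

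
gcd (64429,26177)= 1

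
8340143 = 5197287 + 3142856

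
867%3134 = 867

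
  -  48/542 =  - 24/271 = - 0.09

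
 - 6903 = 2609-9512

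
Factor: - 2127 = -3^1*709^1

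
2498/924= 1249/462=2.70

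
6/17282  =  3/8641 = 0.00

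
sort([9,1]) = [1,9]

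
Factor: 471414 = 2^1*3^1 *78569^1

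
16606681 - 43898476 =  - 27291795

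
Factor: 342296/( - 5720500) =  - 2^1*5^ ( - 3)*17^(- 1)*673^ (  -  1)*42787^1 = - 85574/1430125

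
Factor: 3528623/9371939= 7^1*19^1*43^1*617^1*9371939^( - 1)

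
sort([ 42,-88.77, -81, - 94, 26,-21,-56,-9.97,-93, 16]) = [ - 94, - 93,  -  88.77,- 81, - 56, - 21, - 9.97, 16,26, 42 ]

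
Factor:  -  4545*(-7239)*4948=162795409740=2^2*3^3 *5^1*19^1*101^1*127^1  *  1237^1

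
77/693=1/9= 0.11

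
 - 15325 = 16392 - 31717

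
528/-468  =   - 44/39 = - 1.13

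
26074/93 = 26074/93 = 280.37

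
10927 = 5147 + 5780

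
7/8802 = 7/8802 = 0.00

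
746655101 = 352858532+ 393796569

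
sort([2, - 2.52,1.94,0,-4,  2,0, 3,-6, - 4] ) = [ - 6,-4, - 4 , - 2.52, 0,0,1.94,2,  2, 3 ]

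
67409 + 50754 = 118163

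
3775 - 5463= - 1688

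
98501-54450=44051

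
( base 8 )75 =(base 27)27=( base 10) 61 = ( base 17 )3a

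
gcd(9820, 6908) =4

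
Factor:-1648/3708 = -2^2 * 3^(-2 ) = - 4/9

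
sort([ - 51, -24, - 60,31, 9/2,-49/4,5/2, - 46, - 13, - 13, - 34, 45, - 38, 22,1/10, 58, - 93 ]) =[ - 93, - 60, - 51, - 46,-38, - 34, - 24,  -  13, - 13, - 49/4,1/10,5/2, 9/2,22, 31,45, 58 ] 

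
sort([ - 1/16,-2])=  [- 2 , - 1/16]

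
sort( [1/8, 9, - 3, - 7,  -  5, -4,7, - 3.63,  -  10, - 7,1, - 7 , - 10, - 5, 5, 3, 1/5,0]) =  [ - 10, - 10 , - 7, -7, - 7, - 5 ,- 5 , - 4, - 3.63, - 3,0,  1/8,1/5, 1,3,5,7 , 9 ] 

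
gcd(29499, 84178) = 1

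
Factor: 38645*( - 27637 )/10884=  - 2^( - 2 ) * 3^( - 1)*5^1*29^1* 59^1*131^1*907^( - 1) * 953^1 = - 1068031865/10884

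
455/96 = 455/96 =4.74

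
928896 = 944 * 984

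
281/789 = 281/789 = 0.36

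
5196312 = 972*5346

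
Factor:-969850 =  - 2^1*5^2*7^1*17^1*163^1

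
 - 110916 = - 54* 2054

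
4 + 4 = 8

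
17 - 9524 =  - 9507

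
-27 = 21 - 48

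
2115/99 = 235/11 =21.36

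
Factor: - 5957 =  - 7^1*23^1*37^1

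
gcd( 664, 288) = 8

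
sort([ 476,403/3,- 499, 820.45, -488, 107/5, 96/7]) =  [-499,- 488, 96/7,107/5, 403/3, 476, 820.45]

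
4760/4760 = 1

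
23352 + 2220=25572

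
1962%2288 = 1962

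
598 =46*13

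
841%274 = 19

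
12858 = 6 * 2143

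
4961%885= 536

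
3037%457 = 295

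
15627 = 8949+6678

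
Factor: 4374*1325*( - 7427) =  - 43043549850 = - 2^1 * 3^7*5^2 * 7^1*53^1 * 1061^1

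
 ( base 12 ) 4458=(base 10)7556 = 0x1d84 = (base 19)11HD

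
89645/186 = 481 + 179/186 = 481.96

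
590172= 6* 98362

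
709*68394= 48491346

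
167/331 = 167/331 = 0.50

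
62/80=31/40  =  0.78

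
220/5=44 = 44.00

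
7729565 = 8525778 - 796213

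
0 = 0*332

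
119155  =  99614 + 19541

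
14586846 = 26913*542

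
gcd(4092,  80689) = 1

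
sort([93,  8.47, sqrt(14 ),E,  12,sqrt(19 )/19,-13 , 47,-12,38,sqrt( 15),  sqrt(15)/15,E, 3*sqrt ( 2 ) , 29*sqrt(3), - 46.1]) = [-46.1, - 13, - 12,sqrt(19)/19, sqrt(15 )/15,  E, E,sqrt( 14), sqrt( 15), 3*sqrt(2),8.47,  12,  38,47,29*sqrt(3) , 93 ]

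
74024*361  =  26722664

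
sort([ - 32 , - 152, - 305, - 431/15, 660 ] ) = [ - 305, - 152, - 32, - 431/15,660] 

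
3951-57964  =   - 54013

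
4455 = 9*495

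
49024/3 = 49024/3 = 16341.33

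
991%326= 13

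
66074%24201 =17672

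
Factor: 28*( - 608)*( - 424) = 7218176 = 2^10*7^1*19^1*53^1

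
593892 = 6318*94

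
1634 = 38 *43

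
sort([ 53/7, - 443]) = [ - 443,53/7 ] 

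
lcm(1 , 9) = 9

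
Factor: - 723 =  - 3^1*241^1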